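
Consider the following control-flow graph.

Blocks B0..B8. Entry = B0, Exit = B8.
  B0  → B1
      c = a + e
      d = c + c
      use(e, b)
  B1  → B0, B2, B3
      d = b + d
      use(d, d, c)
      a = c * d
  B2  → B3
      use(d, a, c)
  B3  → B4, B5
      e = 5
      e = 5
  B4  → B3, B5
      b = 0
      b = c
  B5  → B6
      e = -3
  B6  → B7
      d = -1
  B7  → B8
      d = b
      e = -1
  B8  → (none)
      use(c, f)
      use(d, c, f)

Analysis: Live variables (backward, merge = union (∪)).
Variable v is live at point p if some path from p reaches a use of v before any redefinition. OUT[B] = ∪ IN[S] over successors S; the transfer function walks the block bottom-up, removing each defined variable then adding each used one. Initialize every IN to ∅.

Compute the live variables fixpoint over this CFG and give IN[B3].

Answer: {b, c, f}

Working:
Fixpoint table:
  B0: | IN={a, b, e, f} | OUT={b, c, d, e, f}
  B1: | IN={b, c, d, e, f} | OUT={a, b, c, d, e, f}
  B2: | IN={a, b, c, d, f} | OUT={b, c, f}
  B3: | IN={b, c, f} | OUT={b, c, f}
  B4: | IN={c, f} | OUT={b, c, f}
  B5: | IN={b, c, f} | OUT={b, c, f}
  B6: | IN={b, c, f} | OUT={b, c, f}
  B7: | IN={b, c, f} | OUT={c, d, f}
  B8: | IN={c, d, f} | OUT={}

Merge at B3: OUT[B3] = IN[B4] ⊔ IN[B5] = {b, c, f}
Applying B3's transfer function to that OUT value gives IN[B3] (row B3 above).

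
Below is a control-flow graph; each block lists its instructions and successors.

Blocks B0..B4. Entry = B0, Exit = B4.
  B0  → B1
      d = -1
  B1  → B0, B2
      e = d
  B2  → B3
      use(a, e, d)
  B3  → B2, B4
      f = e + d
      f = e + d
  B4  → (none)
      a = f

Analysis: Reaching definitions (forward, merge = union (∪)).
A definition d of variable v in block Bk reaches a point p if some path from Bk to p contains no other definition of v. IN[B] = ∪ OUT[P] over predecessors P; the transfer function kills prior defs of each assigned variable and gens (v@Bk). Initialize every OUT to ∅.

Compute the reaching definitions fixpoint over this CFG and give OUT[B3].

Answer: {d@B0, e@B1, f@B3}

Trace:
Fixpoint table:
  B0:   IN={d@B0, e@B1}   OUT={d@B0, e@B1}
  B1:   IN={d@B0, e@B1}   OUT={d@B0, e@B1}
  B2:   IN={d@B0, e@B1, f@B3}   OUT={d@B0, e@B1, f@B3}
  B3:   IN={d@B0, e@B1, f@B3}   OUT={d@B0, e@B1, f@B3}
  B4:   IN={d@B0, e@B1, f@B3}   OUT={a@B4, d@B0, e@B1, f@B3}

Merge at B3: IN[B3] = OUT[B2] = {d@B0, e@B1, f@B3}
Applying B3's transfer function to that IN value gives OUT[B3] (row B3 above).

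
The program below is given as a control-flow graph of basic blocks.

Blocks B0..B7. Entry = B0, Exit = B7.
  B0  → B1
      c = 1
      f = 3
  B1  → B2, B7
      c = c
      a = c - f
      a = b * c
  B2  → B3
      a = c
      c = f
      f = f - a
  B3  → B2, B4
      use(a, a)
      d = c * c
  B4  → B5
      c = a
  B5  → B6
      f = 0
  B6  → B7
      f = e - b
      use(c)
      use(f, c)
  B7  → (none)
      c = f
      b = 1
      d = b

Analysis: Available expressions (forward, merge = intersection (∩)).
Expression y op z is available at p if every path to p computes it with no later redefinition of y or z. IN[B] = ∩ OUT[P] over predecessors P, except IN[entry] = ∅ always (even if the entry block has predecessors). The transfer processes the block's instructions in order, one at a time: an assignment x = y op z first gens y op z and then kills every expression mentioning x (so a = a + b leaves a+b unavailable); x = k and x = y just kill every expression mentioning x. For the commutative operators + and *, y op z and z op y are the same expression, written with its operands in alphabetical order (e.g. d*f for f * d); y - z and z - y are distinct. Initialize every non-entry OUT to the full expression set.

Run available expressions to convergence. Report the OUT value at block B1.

Answer: {b*c, c-f}

Derivation:
Per-block solution:
  B0:  IN={}  OUT={}
  B1:  IN={}  OUT={b*c, c-f}
  B2:  IN={}  OUT={}
  B3:  IN={}  OUT={c*c}
  B4:  IN={c*c}  OUT={}
  B5:  IN={}  OUT={}
  B6:  IN={}  OUT={e-b}
  B7:  IN={}  OUT={}

Merge at B1: IN[B1] = OUT[B0] = {}
Applying B1's transfer function to that IN value gives OUT[B1] (row B1 above).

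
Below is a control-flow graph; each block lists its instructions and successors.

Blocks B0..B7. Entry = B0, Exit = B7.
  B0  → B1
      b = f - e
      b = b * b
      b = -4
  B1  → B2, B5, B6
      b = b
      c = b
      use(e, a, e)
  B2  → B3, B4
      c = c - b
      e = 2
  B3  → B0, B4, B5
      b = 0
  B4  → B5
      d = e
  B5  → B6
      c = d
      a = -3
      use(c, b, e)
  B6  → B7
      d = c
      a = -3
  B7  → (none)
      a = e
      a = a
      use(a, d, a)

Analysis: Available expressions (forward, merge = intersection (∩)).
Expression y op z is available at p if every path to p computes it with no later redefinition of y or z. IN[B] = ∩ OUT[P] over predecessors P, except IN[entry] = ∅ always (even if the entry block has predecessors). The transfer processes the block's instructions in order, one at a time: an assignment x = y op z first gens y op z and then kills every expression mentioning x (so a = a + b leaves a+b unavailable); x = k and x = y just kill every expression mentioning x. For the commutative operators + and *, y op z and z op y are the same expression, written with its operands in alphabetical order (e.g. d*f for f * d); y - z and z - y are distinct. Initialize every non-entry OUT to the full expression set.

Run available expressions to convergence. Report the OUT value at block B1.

Answer: {f-e}

Derivation:
Fixpoint table:
  B0:   IN={}   OUT={f-e}
  B1:   IN={f-e}   OUT={f-e}
  B2:   IN={f-e}   OUT={}
  B3:   IN={}   OUT={}
  B4:   IN={}   OUT={}
  B5:   IN={}   OUT={}
  B6:   IN={}   OUT={}
  B7:   IN={}   OUT={}

Merge at B1: IN[B1] = OUT[B0] = {f-e}
Applying B1's transfer function to that IN value gives OUT[B1] (row B1 above).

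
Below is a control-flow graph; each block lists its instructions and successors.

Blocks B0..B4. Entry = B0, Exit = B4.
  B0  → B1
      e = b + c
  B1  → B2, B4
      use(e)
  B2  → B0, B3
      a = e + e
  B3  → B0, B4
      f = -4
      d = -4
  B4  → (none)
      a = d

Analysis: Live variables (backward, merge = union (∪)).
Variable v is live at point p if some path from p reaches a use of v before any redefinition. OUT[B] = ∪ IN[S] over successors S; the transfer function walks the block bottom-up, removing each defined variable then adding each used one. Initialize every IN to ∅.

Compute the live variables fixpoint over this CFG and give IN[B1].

Converged values:
  B0: | IN={b, c, d} | OUT={b, c, d, e}
  B1: | IN={b, c, d, e} | OUT={b, c, d, e}
  B2: | IN={b, c, d, e} | OUT={b, c, d}
  B3: | IN={b, c} | OUT={b, c, d}
  B4: | IN={d} | OUT={}

Merge at B1: OUT[B1] = IN[B2] ⊔ IN[B4] = {b, c, d, e}
Applying B1's transfer function to that OUT value gives IN[B1] (row B1 above).

Answer: {b, c, d, e}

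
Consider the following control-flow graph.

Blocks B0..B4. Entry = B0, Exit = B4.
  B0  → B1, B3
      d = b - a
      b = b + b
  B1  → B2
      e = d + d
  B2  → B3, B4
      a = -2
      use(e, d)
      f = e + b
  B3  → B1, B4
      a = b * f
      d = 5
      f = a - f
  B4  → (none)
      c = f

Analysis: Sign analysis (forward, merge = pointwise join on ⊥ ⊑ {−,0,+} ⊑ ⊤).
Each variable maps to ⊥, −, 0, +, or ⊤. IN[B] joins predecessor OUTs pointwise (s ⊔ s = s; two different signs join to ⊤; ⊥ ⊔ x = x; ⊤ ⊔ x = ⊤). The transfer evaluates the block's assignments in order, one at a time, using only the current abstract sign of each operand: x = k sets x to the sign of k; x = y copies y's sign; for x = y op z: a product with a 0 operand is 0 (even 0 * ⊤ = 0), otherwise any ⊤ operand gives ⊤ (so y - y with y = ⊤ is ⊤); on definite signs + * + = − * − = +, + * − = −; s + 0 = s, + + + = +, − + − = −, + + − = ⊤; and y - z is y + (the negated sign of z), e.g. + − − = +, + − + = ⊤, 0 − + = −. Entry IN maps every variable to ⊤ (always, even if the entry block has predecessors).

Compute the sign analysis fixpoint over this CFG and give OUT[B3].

Per-block solution:
  B0:  IN=(all ⊤)  OUT=(all ⊤)
  B1:  IN=(all ⊤)  OUT=(all ⊤)
  B2:  IN=(all ⊤)  OUT={a:-; rest ⊤}
  B3:  IN=(all ⊤)  OUT={d:+; rest ⊤}
  B4:  IN=(all ⊤)  OUT=(all ⊤)

Merge at B3: IN[B3] = OUT[B0] ⊔ OUT[B2] = {a: ⊤, b: ⊤, c: ⊤, d: ⊤, e: ⊤, f: ⊤}
Applying B3's transfer function to that IN value gives OUT[B3] (row B3 above).

Answer: {a: ⊤, b: ⊤, c: ⊤, d: +, e: ⊤, f: ⊤}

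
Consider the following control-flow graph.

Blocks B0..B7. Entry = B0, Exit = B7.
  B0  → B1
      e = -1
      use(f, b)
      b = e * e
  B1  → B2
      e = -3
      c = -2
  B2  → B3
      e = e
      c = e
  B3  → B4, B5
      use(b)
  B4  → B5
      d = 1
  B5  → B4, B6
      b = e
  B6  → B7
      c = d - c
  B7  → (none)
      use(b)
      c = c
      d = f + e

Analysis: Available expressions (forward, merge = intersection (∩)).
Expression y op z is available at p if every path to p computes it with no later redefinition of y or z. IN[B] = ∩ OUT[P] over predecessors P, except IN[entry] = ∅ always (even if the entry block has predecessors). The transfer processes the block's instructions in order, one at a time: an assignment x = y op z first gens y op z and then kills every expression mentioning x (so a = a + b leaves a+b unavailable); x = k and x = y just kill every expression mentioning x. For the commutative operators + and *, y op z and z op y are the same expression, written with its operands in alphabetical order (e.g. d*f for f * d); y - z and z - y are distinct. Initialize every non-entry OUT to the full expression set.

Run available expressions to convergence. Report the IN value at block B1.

Fixpoint table:
  B0:   IN={}   OUT={e*e}
  B1:   IN={e*e}   OUT={}
  B2:   IN={}   OUT={}
  B3:   IN={}   OUT={}
  B4:   IN={}   OUT={}
  B5:   IN={}   OUT={}
  B6:   IN={}   OUT={}
  B7:   IN={}   OUT={e+f}

Merge at B1: IN[B1] = OUT[B0] = {e*e}

Answer: {e*e}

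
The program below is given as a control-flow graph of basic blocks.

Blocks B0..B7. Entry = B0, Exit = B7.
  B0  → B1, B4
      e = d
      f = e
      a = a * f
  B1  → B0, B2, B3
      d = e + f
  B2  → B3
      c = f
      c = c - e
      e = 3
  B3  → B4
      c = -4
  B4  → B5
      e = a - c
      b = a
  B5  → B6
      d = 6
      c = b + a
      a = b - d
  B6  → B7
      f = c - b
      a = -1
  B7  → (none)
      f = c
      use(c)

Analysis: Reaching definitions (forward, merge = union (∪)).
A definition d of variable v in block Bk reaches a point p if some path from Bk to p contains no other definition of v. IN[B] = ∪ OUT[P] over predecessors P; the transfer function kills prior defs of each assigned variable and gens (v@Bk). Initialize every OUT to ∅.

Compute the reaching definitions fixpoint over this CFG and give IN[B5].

Answer: {a@B0, b@B4, c@B3, d@B1, e@B4, f@B0}

Derivation:
Per-block solution:
  B0: | IN={a@B0, d@B1, e@B0, f@B0} | OUT={a@B0, d@B1, e@B0, f@B0}
  B1: | IN={a@B0, d@B1, e@B0, f@B0} | OUT={a@B0, d@B1, e@B0, f@B0}
  B2: | IN={a@B0, d@B1, e@B0, f@B0} | OUT={a@B0, c@B2, d@B1, e@B2, f@B0}
  B3: | IN={a@B0, c@B2, d@B1, e@B0, e@B2, f@B0} | OUT={a@B0, c@B3, d@B1, e@B0, e@B2, f@B0}
  B4: | IN={a@B0, c@B3, d@B1, e@B0, e@B2, f@B0} | OUT={a@B0, b@B4, c@B3, d@B1, e@B4, f@B0}
  B5: | IN={a@B0, b@B4, c@B3, d@B1, e@B4, f@B0} | OUT={a@B5, b@B4, c@B5, d@B5, e@B4, f@B0}
  B6: | IN={a@B5, b@B4, c@B5, d@B5, e@B4, f@B0} | OUT={a@B6, b@B4, c@B5, d@B5, e@B4, f@B6}
  B7: | IN={a@B6, b@B4, c@B5, d@B5, e@B4, f@B6} | OUT={a@B6, b@B4, c@B5, d@B5, e@B4, f@B7}

Merge at B5: IN[B5] = OUT[B4] = {a@B0, b@B4, c@B3, d@B1, e@B4, f@B0}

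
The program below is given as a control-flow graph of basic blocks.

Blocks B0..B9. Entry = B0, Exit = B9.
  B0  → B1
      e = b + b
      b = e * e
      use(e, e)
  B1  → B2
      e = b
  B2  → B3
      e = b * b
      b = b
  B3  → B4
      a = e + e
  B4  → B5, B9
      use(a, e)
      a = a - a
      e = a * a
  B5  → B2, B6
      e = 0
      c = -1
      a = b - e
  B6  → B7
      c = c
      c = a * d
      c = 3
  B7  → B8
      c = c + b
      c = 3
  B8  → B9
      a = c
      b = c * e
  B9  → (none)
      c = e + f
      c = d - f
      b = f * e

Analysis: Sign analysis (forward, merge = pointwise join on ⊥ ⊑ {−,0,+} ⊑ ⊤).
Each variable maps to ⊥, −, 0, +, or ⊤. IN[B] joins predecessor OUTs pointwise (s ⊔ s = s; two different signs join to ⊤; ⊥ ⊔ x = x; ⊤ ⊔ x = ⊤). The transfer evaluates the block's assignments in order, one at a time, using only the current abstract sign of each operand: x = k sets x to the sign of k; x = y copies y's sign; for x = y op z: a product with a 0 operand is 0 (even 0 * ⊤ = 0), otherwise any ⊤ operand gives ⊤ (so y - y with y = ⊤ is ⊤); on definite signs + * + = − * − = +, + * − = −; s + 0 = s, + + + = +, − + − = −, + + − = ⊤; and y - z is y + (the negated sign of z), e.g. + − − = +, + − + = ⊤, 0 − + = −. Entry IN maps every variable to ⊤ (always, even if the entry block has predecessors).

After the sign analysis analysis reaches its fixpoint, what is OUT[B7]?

Answer: {a: ⊤, b: ⊤, c: +, d: ⊤, e: 0, f: ⊤}

Derivation:
Fixpoint table:
  B0: | IN=(all ⊤) | OUT=(all ⊤)
  B1: | IN=(all ⊤) | OUT=(all ⊤)
  B2: | IN=(all ⊤) | OUT=(all ⊤)
  B3: | IN=(all ⊤) | OUT=(all ⊤)
  B4: | IN=(all ⊤) | OUT=(all ⊤)
  B5: | IN=(all ⊤) | OUT={c:-, e:0; rest ⊤}
  B6: | IN={c:-, e:0; rest ⊤} | OUT={c:+, e:0; rest ⊤}
  B7: | IN={c:+, e:0; rest ⊤} | OUT={c:+, e:0; rest ⊤}
  B8: | IN={c:+, e:0; rest ⊤} | OUT={a:+, b:0, c:+, e:0; rest ⊤}
  B9: | IN=(all ⊤) | OUT=(all ⊤)

Merge at B7: IN[B7] = OUT[B6] = {a: ⊤, b: ⊤, c: +, d: ⊤, e: 0, f: ⊤}
Applying B7's transfer function to that IN value gives OUT[B7] (row B7 above).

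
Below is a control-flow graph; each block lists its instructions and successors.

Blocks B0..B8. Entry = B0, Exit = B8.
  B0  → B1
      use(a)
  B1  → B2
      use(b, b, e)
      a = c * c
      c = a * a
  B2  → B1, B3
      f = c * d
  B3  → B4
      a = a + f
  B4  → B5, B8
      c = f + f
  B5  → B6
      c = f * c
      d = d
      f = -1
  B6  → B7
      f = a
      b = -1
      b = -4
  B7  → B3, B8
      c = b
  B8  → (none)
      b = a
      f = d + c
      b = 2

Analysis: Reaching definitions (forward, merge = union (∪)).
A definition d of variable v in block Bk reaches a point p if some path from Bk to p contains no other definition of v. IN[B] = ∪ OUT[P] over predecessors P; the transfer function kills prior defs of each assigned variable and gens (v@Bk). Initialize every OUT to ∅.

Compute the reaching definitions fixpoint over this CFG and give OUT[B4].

Converged values:
  B0:  IN={}  OUT={}
  B1:  IN={a@B1, c@B1, f@B2}  OUT={a@B1, c@B1, f@B2}
  B2:  IN={a@B1, c@B1, f@B2}  OUT={a@B1, c@B1, f@B2}
  B3:  IN={a@B1, a@B3, b@B6, c@B1, c@B7, d@B5, f@B2, f@B6}  OUT={a@B3, b@B6, c@B1, c@B7, d@B5, f@B2, f@B6}
  B4:  IN={a@B3, b@B6, c@B1, c@B7, d@B5, f@B2, f@B6}  OUT={a@B3, b@B6, c@B4, d@B5, f@B2, f@B6}
  B5:  IN={a@B3, b@B6, c@B4, d@B5, f@B2, f@B6}  OUT={a@B3, b@B6, c@B5, d@B5, f@B5}
  B6:  IN={a@B3, b@B6, c@B5, d@B5, f@B5}  OUT={a@B3, b@B6, c@B5, d@B5, f@B6}
  B7:  IN={a@B3, b@B6, c@B5, d@B5, f@B6}  OUT={a@B3, b@B6, c@B7, d@B5, f@B6}
  B8:  IN={a@B3, b@B6, c@B4, c@B7, d@B5, f@B2, f@B6}  OUT={a@B3, b@B8, c@B4, c@B7, d@B5, f@B8}

Merge at B4: IN[B4] = OUT[B3] = {a@B3, b@B6, c@B1, c@B7, d@B5, f@B2, f@B6}
Applying B4's transfer function to that IN value gives OUT[B4] (row B4 above).

Answer: {a@B3, b@B6, c@B4, d@B5, f@B2, f@B6}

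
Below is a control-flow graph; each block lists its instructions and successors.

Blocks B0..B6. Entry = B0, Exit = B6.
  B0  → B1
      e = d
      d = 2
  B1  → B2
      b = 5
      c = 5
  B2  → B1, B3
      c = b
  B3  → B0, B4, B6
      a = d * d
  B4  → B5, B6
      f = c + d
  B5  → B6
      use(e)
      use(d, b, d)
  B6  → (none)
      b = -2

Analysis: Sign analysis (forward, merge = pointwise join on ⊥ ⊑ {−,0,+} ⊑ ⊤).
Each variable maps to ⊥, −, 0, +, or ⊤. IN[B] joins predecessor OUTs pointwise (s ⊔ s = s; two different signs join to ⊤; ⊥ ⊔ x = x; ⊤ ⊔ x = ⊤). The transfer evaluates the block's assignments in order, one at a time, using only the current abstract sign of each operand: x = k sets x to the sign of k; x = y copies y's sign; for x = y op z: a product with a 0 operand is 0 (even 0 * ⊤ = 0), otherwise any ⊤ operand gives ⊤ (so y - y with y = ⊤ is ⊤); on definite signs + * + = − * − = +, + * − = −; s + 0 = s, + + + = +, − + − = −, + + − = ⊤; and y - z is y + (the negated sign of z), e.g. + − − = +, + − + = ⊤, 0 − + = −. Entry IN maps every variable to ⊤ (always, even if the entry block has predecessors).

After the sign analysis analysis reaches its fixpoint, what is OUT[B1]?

Converged values:
  B0:  IN=(all ⊤)  OUT={d:+; rest ⊤}
  B1:  IN={d:+; rest ⊤}  OUT={b:+, c:+, d:+; rest ⊤}
  B2:  IN={b:+, c:+, d:+; rest ⊤}  OUT={b:+, c:+, d:+; rest ⊤}
  B3:  IN={b:+, c:+, d:+; rest ⊤}  OUT={a:+, b:+, c:+, d:+; rest ⊤}
  B4:  IN={a:+, b:+, c:+, d:+; rest ⊤}  OUT={a:+, b:+, c:+, d:+, f:+; rest ⊤}
  B5:  IN={a:+, b:+, c:+, d:+, f:+; rest ⊤}  OUT={a:+, b:+, c:+, d:+, f:+; rest ⊤}
  B6:  IN={a:+, b:+, c:+, d:+; rest ⊤}  OUT={a:+, b:-, c:+, d:+; rest ⊤}

Merge at B1: IN[B1] = OUT[B0] ⊔ OUT[B2] = {a: ⊤, b: ⊤, c: ⊤, d: +, e: ⊤, f: ⊤}
Applying B1's transfer function to that IN value gives OUT[B1] (row B1 above).

Answer: {a: ⊤, b: +, c: +, d: +, e: ⊤, f: ⊤}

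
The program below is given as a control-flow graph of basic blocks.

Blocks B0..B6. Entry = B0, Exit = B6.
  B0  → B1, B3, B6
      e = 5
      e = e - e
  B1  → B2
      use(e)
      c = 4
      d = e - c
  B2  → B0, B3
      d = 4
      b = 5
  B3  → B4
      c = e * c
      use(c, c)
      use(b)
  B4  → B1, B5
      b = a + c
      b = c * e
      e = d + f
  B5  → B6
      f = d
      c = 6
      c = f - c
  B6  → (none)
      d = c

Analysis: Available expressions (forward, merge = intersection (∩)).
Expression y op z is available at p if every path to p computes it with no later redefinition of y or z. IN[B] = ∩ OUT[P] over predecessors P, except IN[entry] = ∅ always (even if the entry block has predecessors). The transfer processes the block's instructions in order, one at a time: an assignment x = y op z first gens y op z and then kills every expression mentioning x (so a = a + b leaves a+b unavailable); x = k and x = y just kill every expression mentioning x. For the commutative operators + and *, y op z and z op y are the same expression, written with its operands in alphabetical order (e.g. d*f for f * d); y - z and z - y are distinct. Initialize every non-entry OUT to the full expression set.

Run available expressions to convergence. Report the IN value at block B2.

Converged values:
  B0:   IN={}   OUT={}
  B1:   IN={}   OUT={e-c}
  B2:   IN={e-c}   OUT={e-c}
  B3:   IN={}   OUT={}
  B4:   IN={}   OUT={a+c, d+f}
  B5:   IN={a+c, d+f}   OUT={}
  B6:   IN={}   OUT={}

Merge at B2: IN[B2] = OUT[B1] = {e-c}

Answer: {e-c}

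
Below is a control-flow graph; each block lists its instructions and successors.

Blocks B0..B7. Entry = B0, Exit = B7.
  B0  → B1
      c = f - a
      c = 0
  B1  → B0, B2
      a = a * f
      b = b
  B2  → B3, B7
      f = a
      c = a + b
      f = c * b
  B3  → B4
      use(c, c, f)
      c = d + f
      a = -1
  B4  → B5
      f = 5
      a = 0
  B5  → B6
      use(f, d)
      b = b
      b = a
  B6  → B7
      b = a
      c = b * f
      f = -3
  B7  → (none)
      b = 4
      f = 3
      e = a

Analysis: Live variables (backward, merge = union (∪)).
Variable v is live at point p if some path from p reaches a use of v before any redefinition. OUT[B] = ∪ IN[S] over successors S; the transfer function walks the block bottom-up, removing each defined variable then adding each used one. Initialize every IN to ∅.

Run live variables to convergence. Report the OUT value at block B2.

Fixpoint table:
  B0:  IN={a, b, d, f}  OUT={a, b, d, f}
  B1:  IN={a, b, d, f}  OUT={a, b, d, f}
  B2:  IN={a, b, d}  OUT={a, b, c, d, f}
  B3:  IN={b, c, d, f}  OUT={b, d}
  B4:  IN={b, d}  OUT={a, b, d, f}
  B5:  IN={a, b, d, f}  OUT={a, f}
  B6:  IN={a, f}  OUT={a}
  B7:  IN={a}  OUT={}

Merge at B2: OUT[B2] = IN[B3] ⊔ IN[B7] = {a, b, c, d, f}

Answer: {a, b, c, d, f}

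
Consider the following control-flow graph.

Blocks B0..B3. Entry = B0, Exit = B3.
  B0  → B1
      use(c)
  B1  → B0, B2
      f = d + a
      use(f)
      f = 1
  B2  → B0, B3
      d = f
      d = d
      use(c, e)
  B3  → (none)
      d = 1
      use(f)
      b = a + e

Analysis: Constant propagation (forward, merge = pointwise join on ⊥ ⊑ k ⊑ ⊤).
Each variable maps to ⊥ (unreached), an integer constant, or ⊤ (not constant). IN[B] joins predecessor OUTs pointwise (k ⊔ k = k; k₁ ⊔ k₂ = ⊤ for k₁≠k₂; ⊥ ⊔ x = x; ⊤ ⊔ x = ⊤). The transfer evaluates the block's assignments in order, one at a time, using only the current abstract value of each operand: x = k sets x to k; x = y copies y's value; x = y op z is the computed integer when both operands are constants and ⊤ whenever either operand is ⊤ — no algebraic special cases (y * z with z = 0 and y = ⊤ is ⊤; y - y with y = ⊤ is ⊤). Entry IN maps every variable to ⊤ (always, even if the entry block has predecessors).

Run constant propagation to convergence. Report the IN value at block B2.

Per-block solution:
  B0: | IN=(all ⊤) | OUT=(all ⊤)
  B1: | IN=(all ⊤) | OUT={f:1; rest ⊤}
  B2: | IN={f:1; rest ⊤} | OUT={d:1, f:1; rest ⊤}
  B3: | IN={d:1, f:1; rest ⊤} | OUT={d:1, f:1; rest ⊤}

Merge at B2: IN[B2] = OUT[B1] = {a: ⊤, b: ⊤, c: ⊤, d: ⊤, e: ⊤, f: 1}

Answer: {a: ⊤, b: ⊤, c: ⊤, d: ⊤, e: ⊤, f: 1}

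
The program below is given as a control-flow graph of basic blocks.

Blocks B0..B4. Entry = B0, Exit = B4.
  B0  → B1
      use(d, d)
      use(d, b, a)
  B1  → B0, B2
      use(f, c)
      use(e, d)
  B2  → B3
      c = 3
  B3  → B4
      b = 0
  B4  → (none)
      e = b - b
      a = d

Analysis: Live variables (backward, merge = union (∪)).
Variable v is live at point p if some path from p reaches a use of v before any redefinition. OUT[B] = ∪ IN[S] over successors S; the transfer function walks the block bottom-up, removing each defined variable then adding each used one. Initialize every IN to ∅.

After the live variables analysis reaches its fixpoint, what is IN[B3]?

Per-block solution:
  B0:   IN={a, b, c, d, e, f}   OUT={a, b, c, d, e, f}
  B1:   IN={a, b, c, d, e, f}   OUT={a, b, c, d, e, f}
  B2:   IN={d}   OUT={d}
  B3:   IN={d}   OUT={b, d}
  B4:   IN={b, d}   OUT={}

Merge at B3: OUT[B3] = IN[B4] = {b, d}
Applying B3's transfer function to that OUT value gives IN[B3] (row B3 above).

Answer: {d}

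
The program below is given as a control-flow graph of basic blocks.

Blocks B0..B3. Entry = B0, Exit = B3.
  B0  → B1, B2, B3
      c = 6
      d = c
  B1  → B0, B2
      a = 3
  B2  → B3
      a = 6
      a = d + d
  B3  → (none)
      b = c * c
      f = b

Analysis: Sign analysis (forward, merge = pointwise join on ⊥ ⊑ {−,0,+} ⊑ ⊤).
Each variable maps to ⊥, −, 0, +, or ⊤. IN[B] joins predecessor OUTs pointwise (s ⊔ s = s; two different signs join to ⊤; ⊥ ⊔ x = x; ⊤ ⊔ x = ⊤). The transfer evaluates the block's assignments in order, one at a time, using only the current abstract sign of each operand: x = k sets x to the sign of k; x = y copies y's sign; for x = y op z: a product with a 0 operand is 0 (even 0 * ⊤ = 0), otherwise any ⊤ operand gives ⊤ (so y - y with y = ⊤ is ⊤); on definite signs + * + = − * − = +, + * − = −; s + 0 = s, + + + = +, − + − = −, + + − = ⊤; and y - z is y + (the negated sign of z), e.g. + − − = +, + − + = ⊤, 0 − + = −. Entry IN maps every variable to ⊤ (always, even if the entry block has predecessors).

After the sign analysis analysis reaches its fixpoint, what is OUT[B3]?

Answer: {a: ⊤, b: +, c: +, d: +, e: ⊤, f: +}

Derivation:
Per-block solution:
  B0: | IN=(all ⊤) | OUT={c:+, d:+; rest ⊤}
  B1: | IN={c:+, d:+; rest ⊤} | OUT={a:+, c:+, d:+; rest ⊤}
  B2: | IN={c:+, d:+; rest ⊤} | OUT={a:+, c:+, d:+; rest ⊤}
  B3: | IN={c:+, d:+; rest ⊤} | OUT={b:+, c:+, d:+, f:+; rest ⊤}

Merge at B3: IN[B3] = OUT[B0] ⊔ OUT[B2] = {a: ⊤, b: ⊤, c: +, d: +, e: ⊤, f: ⊤}
Applying B3's transfer function to that IN value gives OUT[B3] (row B3 above).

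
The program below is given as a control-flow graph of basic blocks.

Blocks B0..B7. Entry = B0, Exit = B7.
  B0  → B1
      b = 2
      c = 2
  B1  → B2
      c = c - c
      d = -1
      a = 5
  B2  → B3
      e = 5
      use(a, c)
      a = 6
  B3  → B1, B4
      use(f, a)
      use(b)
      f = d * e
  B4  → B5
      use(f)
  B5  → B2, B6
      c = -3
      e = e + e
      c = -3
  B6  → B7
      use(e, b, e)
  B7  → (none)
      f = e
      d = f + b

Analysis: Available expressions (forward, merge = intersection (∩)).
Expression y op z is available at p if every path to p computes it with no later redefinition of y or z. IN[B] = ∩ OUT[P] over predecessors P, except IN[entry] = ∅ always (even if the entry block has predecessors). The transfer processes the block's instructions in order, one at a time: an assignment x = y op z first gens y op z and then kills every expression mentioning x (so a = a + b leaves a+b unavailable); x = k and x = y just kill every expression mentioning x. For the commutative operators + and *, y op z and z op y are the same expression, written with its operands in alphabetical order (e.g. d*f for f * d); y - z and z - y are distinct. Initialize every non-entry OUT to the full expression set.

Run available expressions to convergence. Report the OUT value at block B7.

Answer: {b+f}

Derivation:
Fixpoint table:
  B0:  IN={}  OUT={}
  B1:  IN={}  OUT={}
  B2:  IN={}  OUT={}
  B3:  IN={}  OUT={d*e}
  B4:  IN={d*e}  OUT={d*e}
  B5:  IN={d*e}  OUT={}
  B6:  IN={}  OUT={}
  B7:  IN={}  OUT={b+f}

Merge at B7: IN[B7] = OUT[B6] = {}
Applying B7's transfer function to that IN value gives OUT[B7] (row B7 above).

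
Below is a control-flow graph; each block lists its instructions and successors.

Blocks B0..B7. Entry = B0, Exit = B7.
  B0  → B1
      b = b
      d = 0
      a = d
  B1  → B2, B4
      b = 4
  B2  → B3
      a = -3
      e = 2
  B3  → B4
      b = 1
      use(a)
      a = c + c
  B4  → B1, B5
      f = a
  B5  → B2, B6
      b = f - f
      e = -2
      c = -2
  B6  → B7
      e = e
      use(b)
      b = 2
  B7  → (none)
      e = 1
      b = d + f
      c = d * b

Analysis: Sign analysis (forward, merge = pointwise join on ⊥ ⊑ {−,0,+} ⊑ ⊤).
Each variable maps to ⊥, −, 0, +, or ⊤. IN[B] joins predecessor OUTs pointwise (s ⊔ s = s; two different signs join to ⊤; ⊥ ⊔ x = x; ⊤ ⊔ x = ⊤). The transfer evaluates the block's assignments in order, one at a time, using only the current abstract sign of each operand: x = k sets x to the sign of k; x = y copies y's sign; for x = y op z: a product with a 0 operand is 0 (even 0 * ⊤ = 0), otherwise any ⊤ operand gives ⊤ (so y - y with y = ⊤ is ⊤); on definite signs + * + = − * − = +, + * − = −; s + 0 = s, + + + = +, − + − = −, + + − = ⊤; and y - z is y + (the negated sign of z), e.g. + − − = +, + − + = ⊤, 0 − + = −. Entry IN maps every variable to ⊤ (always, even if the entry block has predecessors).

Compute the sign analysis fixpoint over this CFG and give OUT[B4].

Fixpoint table:
  B0:  IN=(all ⊤)  OUT={a:0, d:0; rest ⊤}
  B1:  IN={d:0; rest ⊤}  OUT={b:+, d:0; rest ⊤}
  B2:  IN={d:0; rest ⊤}  OUT={a:-, d:0, e:+; rest ⊤}
  B3:  IN={a:-, d:0, e:+; rest ⊤}  OUT={b:+, d:0, e:+; rest ⊤}
  B4:  IN={b:+, d:0; rest ⊤}  OUT={b:+, d:0; rest ⊤}
  B5:  IN={b:+, d:0; rest ⊤}  OUT={c:-, d:0, e:-; rest ⊤}
  B6:  IN={c:-, d:0, e:-; rest ⊤}  OUT={b:+, c:-, d:0, e:-; rest ⊤}
  B7:  IN={b:+, c:-, d:0, e:-; rest ⊤}  OUT={c:0, d:0, e:+; rest ⊤}

Merge at B4: IN[B4] = OUT[B1] ⊔ OUT[B3] = {a: ⊤, b: +, c: ⊤, d: 0, e: ⊤, f: ⊤}
Applying B4's transfer function to that IN value gives OUT[B4] (row B4 above).

Answer: {a: ⊤, b: +, c: ⊤, d: 0, e: ⊤, f: ⊤}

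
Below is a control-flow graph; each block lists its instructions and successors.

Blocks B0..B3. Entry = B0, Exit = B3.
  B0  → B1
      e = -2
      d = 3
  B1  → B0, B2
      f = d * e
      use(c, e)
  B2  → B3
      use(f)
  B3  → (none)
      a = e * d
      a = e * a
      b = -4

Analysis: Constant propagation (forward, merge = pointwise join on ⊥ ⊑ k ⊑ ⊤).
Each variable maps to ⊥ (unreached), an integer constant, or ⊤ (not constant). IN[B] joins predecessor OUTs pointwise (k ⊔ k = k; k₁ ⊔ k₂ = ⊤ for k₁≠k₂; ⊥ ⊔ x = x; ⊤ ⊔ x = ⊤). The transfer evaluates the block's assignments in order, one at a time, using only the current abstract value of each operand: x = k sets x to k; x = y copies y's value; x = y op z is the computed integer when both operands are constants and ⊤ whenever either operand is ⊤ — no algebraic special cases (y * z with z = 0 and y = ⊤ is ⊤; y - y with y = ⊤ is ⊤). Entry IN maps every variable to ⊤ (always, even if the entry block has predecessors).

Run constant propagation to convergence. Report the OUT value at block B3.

Per-block solution:
  B0: | IN=(all ⊤) | OUT={d:3, e:-2; rest ⊤}
  B1: | IN={d:3, e:-2; rest ⊤} | OUT={d:3, e:-2, f:-6; rest ⊤}
  B2: | IN={d:3, e:-2, f:-6; rest ⊤} | OUT={d:3, e:-2, f:-6; rest ⊤}
  B3: | IN={d:3, e:-2, f:-6; rest ⊤} | OUT={a:12, b:-4, d:3, e:-2, f:-6; rest ⊤}

Merge at B3: IN[B3] = OUT[B2] = {a: ⊤, b: ⊤, c: ⊤, d: 3, e: -2, f: -6}
Applying B3's transfer function to that IN value gives OUT[B3] (row B3 above).

Answer: {a: 12, b: -4, c: ⊤, d: 3, e: -2, f: -6}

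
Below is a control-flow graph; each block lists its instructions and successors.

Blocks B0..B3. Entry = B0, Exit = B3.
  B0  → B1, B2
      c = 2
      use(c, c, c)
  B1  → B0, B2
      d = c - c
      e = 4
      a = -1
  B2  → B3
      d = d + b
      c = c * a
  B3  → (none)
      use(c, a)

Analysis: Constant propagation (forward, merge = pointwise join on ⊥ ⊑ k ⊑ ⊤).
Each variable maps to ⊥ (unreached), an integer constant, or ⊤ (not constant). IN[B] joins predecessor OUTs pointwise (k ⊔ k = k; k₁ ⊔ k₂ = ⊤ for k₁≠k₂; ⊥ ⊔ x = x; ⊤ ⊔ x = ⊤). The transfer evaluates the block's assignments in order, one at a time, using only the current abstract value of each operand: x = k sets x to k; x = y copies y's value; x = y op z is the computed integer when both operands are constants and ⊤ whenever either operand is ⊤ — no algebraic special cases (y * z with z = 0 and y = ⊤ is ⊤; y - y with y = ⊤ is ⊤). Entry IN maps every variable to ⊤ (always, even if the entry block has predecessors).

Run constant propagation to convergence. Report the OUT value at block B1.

Answer: {a: -1, b: ⊤, c: 2, d: 0, e: 4, f: ⊤}

Trace:
Fixpoint table:
  B0:  IN=(all ⊤)  OUT={c:2; rest ⊤}
  B1:  IN={c:2; rest ⊤}  OUT={a:-1, c:2, d:0, e:4; rest ⊤}
  B2:  IN={c:2; rest ⊤}  OUT=(all ⊤)
  B3:  IN=(all ⊤)  OUT=(all ⊤)

Merge at B1: IN[B1] = OUT[B0] = {a: ⊤, b: ⊤, c: 2, d: ⊤, e: ⊤, f: ⊤}
Applying B1's transfer function to that IN value gives OUT[B1] (row B1 above).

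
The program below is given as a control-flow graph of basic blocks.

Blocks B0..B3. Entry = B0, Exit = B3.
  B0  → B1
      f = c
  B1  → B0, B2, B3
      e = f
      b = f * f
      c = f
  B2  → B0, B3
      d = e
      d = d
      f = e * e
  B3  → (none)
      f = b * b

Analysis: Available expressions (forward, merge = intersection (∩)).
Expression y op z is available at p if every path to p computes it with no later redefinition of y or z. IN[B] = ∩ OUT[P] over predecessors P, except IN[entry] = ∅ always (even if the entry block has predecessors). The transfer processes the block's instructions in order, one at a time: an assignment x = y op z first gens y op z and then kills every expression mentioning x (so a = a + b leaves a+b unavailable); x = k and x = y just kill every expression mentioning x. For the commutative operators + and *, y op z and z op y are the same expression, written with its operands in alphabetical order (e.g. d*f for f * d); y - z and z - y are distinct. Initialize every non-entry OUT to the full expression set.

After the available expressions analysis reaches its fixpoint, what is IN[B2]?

Per-block solution:
  B0: | IN={} | OUT={}
  B1: | IN={} | OUT={f*f}
  B2: | IN={f*f} | OUT={e*e}
  B3: | IN={} | OUT={b*b}

Merge at B2: IN[B2] = OUT[B1] = {f*f}

Answer: {f*f}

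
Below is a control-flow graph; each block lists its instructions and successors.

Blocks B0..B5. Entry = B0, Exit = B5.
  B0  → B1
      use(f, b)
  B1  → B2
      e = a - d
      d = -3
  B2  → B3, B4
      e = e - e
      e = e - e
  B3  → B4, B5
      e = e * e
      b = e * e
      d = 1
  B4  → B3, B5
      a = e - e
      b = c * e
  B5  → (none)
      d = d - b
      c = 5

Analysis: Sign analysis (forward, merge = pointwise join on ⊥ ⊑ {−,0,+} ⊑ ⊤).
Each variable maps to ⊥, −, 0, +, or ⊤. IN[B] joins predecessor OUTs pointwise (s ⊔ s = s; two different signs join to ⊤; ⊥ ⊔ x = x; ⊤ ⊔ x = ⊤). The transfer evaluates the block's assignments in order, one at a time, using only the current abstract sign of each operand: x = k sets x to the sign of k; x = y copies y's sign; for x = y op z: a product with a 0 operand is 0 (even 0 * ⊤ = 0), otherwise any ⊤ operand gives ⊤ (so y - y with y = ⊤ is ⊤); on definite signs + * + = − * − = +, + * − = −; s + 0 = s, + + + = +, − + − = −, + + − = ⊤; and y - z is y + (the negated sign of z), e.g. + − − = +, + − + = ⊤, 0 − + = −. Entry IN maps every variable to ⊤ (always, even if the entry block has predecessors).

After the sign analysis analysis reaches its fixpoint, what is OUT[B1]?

Fixpoint table:
  B0:   IN=(all ⊤)   OUT=(all ⊤)
  B1:   IN=(all ⊤)   OUT={d:-; rest ⊤}
  B2:   IN={d:-; rest ⊤}   OUT={d:-; rest ⊤}
  B3:   IN=(all ⊤)   OUT={d:+; rest ⊤}
  B4:   IN=(all ⊤)   OUT=(all ⊤)
  B5:   IN=(all ⊤)   OUT={c:+; rest ⊤}

Merge at B1: IN[B1] = OUT[B0] = {a: ⊤, b: ⊤, c: ⊤, d: ⊤, e: ⊤, f: ⊤}
Applying B1's transfer function to that IN value gives OUT[B1] (row B1 above).

Answer: {a: ⊤, b: ⊤, c: ⊤, d: -, e: ⊤, f: ⊤}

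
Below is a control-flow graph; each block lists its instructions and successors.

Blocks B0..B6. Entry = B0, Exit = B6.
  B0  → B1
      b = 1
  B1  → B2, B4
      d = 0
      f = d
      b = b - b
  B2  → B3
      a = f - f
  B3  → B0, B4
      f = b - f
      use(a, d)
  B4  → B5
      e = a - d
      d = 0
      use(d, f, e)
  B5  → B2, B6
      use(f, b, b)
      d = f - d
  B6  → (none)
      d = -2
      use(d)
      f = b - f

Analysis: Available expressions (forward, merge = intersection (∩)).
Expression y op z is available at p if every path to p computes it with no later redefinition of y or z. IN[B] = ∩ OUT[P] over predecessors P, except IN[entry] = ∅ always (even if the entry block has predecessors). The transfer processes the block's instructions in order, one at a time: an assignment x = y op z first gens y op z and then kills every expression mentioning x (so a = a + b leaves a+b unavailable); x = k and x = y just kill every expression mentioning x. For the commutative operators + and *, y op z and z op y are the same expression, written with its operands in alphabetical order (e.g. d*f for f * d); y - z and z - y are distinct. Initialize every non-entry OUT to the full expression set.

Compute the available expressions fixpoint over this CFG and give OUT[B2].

Fixpoint table:
  B0:   IN={}   OUT={}
  B1:   IN={}   OUT={}
  B2:   IN={}   OUT={f-f}
  B3:   IN={f-f}   OUT={}
  B4:   IN={}   OUT={}
  B5:   IN={}   OUT={}
  B6:   IN={}   OUT={}

Merge at B2: IN[B2] = OUT[B1] ∩ OUT[B5] = {}
Applying B2's transfer function to that IN value gives OUT[B2] (row B2 above).

Answer: {f-f}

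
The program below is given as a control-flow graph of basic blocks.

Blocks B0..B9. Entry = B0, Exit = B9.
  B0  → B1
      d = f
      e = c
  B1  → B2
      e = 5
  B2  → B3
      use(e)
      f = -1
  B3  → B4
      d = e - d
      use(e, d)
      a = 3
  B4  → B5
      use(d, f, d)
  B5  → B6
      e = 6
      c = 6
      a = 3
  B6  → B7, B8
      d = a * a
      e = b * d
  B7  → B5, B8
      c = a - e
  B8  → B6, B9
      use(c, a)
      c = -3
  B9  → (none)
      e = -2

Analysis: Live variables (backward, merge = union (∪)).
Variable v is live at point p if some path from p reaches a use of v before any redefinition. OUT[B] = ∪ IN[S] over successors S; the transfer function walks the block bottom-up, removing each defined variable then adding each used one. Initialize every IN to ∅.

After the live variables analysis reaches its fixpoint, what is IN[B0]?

Answer: {b, c, f}

Working:
Converged values:
  B0: | IN={b, c, f} | OUT={b, d}
  B1: | IN={b, d} | OUT={b, d, e}
  B2: | IN={b, d, e} | OUT={b, d, e, f}
  B3: | IN={b, d, e, f} | OUT={b, d, f}
  B4: | IN={b, d, f} | OUT={b}
  B5: | IN={b} | OUT={a, b, c}
  B6: | IN={a, b, c} | OUT={a, b, c, e}
  B7: | IN={a, b, e} | OUT={a, b, c}
  B8: | IN={a, b, c} | OUT={a, b, c}
  B9: | IN={} | OUT={}

Merge at B0: OUT[B0] = IN[B1] = {b, d}
Applying B0's transfer function to that OUT value gives IN[B0] (row B0 above).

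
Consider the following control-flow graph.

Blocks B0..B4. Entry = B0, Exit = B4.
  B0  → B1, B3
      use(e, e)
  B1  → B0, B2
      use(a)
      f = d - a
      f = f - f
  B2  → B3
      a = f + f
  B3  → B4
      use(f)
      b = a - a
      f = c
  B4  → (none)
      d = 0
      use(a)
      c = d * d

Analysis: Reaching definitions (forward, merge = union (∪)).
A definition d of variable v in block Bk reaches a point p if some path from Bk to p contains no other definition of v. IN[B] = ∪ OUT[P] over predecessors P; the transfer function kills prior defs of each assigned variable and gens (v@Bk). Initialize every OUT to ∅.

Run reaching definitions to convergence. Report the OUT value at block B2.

Answer: {a@B2, f@B1}

Working:
Fixpoint table:
  B0:  IN={f@B1}  OUT={f@B1}
  B1:  IN={f@B1}  OUT={f@B1}
  B2:  IN={f@B1}  OUT={a@B2, f@B1}
  B3:  IN={a@B2, f@B1}  OUT={a@B2, b@B3, f@B3}
  B4:  IN={a@B2, b@B3, f@B3}  OUT={a@B2, b@B3, c@B4, d@B4, f@B3}

Merge at B2: IN[B2] = OUT[B1] = {f@B1}
Applying B2's transfer function to that IN value gives OUT[B2] (row B2 above).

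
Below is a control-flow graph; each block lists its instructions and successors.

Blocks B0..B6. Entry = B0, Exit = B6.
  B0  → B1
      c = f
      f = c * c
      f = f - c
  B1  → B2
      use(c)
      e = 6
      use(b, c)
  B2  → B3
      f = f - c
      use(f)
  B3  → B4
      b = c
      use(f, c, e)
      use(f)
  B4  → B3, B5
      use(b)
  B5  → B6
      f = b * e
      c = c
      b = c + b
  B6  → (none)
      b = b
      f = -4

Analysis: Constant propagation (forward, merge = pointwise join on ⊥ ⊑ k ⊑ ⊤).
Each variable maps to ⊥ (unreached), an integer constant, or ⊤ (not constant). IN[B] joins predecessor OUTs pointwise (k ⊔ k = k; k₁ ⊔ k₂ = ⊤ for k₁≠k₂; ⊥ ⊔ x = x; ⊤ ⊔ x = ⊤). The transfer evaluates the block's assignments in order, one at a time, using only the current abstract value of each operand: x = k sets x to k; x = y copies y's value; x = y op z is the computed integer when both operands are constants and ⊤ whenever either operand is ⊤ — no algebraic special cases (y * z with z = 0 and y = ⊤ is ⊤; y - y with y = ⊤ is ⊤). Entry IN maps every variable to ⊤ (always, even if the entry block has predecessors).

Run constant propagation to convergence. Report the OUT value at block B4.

Converged values:
  B0:   IN=(all ⊤)   OUT=(all ⊤)
  B1:   IN=(all ⊤)   OUT={e:6; rest ⊤}
  B2:   IN={e:6; rest ⊤}   OUT={e:6; rest ⊤}
  B3:   IN={e:6; rest ⊤}   OUT={e:6; rest ⊤}
  B4:   IN={e:6; rest ⊤}   OUT={e:6; rest ⊤}
  B5:   IN={e:6; rest ⊤}   OUT={e:6; rest ⊤}
  B6:   IN={e:6; rest ⊤}   OUT={e:6, f:-4; rest ⊤}

Merge at B4: IN[B4] = OUT[B3] = {a: ⊤, b: ⊤, c: ⊤, d: ⊤, e: 6, f: ⊤}
Applying B4's transfer function to that IN value gives OUT[B4] (row B4 above).

Answer: {a: ⊤, b: ⊤, c: ⊤, d: ⊤, e: 6, f: ⊤}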